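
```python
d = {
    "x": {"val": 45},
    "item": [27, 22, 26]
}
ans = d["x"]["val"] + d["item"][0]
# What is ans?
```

Trace (tracking ans):
d = {'x': {'val': 45}, 'item': [27, 22, 26]}  # -> d = {'x': {'val': 45}, 'item': [27, 22, 26]}
ans = d['x']['val'] + d['item'][0]  # -> ans = 72

Answer: 72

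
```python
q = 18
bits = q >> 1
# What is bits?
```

Trace (tracking bits):
q = 18  # -> q = 18
bits = q >> 1  # -> bits = 9

Answer: 9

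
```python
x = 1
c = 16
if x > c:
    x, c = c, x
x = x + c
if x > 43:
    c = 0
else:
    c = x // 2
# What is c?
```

Trace (tracking c):
x = 1  # -> x = 1
c = 16  # -> c = 16
if x > c:  # condition is False
x = x + c  # -> x = 17
if x > 43:  # condition is False
else:
    c = x // 2  # -> c = 8

Answer: 8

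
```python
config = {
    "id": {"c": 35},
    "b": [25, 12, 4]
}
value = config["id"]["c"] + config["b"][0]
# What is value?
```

Answer: 60

Derivation:
Trace (tracking value):
config = {'id': {'c': 35}, 'b': [25, 12, 4]}  # -> config = {'id': {'c': 35}, 'b': [25, 12, 4]}
value = config['id']['c'] + config['b'][0]  # -> value = 60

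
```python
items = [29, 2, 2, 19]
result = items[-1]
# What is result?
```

Trace (tracking result):
items = [29, 2, 2, 19]  # -> items = [29, 2, 2, 19]
result = items[-1]  # -> result = 19

Answer: 19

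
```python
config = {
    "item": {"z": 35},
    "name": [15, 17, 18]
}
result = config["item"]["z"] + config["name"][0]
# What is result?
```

Answer: 50

Derivation:
Trace (tracking result):
config = {'item': {'z': 35}, 'name': [15, 17, 18]}  # -> config = {'item': {'z': 35}, 'name': [15, 17, 18]}
result = config['item']['z'] + config['name'][0]  # -> result = 50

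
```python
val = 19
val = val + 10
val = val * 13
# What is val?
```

Trace (tracking val):
val = 19  # -> val = 19
val = val + 10  # -> val = 29
val = val * 13  # -> val = 377

Answer: 377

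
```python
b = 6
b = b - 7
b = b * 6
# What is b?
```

Trace (tracking b):
b = 6  # -> b = 6
b = b - 7  # -> b = -1
b = b * 6  # -> b = -6

Answer: -6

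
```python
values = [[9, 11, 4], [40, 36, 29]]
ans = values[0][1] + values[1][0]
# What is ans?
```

Answer: 51

Derivation:
Trace (tracking ans):
values = [[9, 11, 4], [40, 36, 29]]  # -> values = [[9, 11, 4], [40, 36, 29]]
ans = values[0][1] + values[1][0]  # -> ans = 51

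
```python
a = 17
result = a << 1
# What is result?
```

Answer: 34

Derivation:
Trace (tracking result):
a = 17  # -> a = 17
result = a << 1  # -> result = 34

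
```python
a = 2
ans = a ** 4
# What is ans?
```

Trace (tracking ans):
a = 2  # -> a = 2
ans = a ** 4  # -> ans = 16

Answer: 16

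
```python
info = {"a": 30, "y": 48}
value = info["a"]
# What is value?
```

Answer: 30

Derivation:
Trace (tracking value):
info = {'a': 30, 'y': 48}  # -> info = {'a': 30, 'y': 48}
value = info['a']  # -> value = 30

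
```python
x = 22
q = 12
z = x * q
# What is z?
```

Trace (tracking z):
x = 22  # -> x = 22
q = 12  # -> q = 12
z = x * q  # -> z = 264

Answer: 264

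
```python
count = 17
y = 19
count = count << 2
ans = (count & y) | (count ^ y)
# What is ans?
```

Answer: 87

Derivation:
Trace (tracking ans):
count = 17  # -> count = 17
y = 19  # -> y = 19
count = count << 2  # -> count = 68
ans = count & y | count ^ y  # -> ans = 87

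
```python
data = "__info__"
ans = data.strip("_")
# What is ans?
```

Trace (tracking ans):
data = '__info__'  # -> data = '__info__'
ans = data.strip('_')  # -> ans = 'info'

Answer: 'info'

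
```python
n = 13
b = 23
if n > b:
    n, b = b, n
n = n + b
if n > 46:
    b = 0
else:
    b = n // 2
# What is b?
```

Trace (tracking b):
n = 13  # -> n = 13
b = 23  # -> b = 23
if n > b:  # condition is False
n = n + b  # -> n = 36
if n > 46:  # condition is False
else:
    b = n // 2  # -> b = 18

Answer: 18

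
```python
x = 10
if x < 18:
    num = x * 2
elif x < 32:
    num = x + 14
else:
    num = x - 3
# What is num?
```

Answer: 20

Derivation:
Trace (tracking num):
x = 10  # -> x = 10
if x < 18:  # condition is True
    num = x * 2  # -> num = 20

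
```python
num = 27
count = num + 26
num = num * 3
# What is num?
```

Trace (tracking num):
num = 27  # -> num = 27
count = num + 26  # -> count = 53
num = num * 3  # -> num = 81

Answer: 81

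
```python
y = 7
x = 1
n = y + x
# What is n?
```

Trace (tracking n):
y = 7  # -> y = 7
x = 1  # -> x = 1
n = y + x  # -> n = 8

Answer: 8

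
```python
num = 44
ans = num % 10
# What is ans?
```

Trace (tracking ans):
num = 44  # -> num = 44
ans = num % 10  # -> ans = 4

Answer: 4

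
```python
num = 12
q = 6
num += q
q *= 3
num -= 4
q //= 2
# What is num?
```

Trace (tracking num):
num = 12  # -> num = 12
q = 6  # -> q = 6
num += q  # -> num = 18
q *= 3  # -> q = 18
num -= 4  # -> num = 14
q //= 2  # -> q = 9

Answer: 14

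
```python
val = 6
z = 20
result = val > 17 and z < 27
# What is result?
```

Trace (tracking result):
val = 6  # -> val = 6
z = 20  # -> z = 20
result = val > 17 and z < 27  # -> result = False

Answer: False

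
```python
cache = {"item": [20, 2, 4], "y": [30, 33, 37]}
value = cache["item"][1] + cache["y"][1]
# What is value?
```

Answer: 35

Derivation:
Trace (tracking value):
cache = {'item': [20, 2, 4], 'y': [30, 33, 37]}  # -> cache = {'item': [20, 2, 4], 'y': [30, 33, 37]}
value = cache['item'][1] + cache['y'][1]  # -> value = 35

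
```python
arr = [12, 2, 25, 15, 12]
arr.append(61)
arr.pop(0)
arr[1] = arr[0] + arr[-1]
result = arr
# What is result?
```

Trace (tracking result):
arr = [12, 2, 25, 15, 12]  # -> arr = [12, 2, 25, 15, 12]
arr.append(61)  # -> arr = [12, 2, 25, 15, 12, 61]
arr.pop(0)  # -> arr = [2, 25, 15, 12, 61]
arr[1] = arr[0] + arr[-1]  # -> arr = [2, 63, 15, 12, 61]
result = arr  # -> result = [2, 63, 15, 12, 61]

Answer: [2, 63, 15, 12, 61]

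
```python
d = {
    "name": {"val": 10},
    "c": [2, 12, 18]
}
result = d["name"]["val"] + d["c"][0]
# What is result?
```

Answer: 12

Derivation:
Trace (tracking result):
d = {'name': {'val': 10}, 'c': [2, 12, 18]}  # -> d = {'name': {'val': 10}, 'c': [2, 12, 18]}
result = d['name']['val'] + d['c'][0]  # -> result = 12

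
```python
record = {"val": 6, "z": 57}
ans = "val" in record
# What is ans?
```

Answer: True

Derivation:
Trace (tracking ans):
record = {'val': 6, 'z': 57}  # -> record = {'val': 6, 'z': 57}
ans = 'val' in record  # -> ans = True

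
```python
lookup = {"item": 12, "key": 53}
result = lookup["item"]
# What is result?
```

Trace (tracking result):
lookup = {'item': 12, 'key': 53}  # -> lookup = {'item': 12, 'key': 53}
result = lookup['item']  # -> result = 12

Answer: 12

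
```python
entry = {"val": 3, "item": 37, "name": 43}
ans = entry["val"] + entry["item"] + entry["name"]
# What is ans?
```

Trace (tracking ans):
entry = {'val': 3, 'item': 37, 'name': 43}  # -> entry = {'val': 3, 'item': 37, 'name': 43}
ans = entry['val'] + entry['item'] + entry['name']  # -> ans = 83

Answer: 83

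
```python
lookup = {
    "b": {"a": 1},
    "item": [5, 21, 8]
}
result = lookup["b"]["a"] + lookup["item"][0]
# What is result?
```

Trace (tracking result):
lookup = {'b': {'a': 1}, 'item': [5, 21, 8]}  # -> lookup = {'b': {'a': 1}, 'item': [5, 21, 8]}
result = lookup['b']['a'] + lookup['item'][0]  # -> result = 6

Answer: 6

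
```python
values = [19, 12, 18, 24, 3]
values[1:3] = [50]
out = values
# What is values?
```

Answer: [19, 50, 24, 3]

Derivation:
Trace (tracking values):
values = [19, 12, 18, 24, 3]  # -> values = [19, 12, 18, 24, 3]
values[1:3] = [50]  # -> values = [19, 50, 24, 3]
out = values  # -> out = [19, 50, 24, 3]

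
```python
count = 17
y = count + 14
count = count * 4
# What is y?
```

Answer: 31

Derivation:
Trace (tracking y):
count = 17  # -> count = 17
y = count + 14  # -> y = 31
count = count * 4  # -> count = 68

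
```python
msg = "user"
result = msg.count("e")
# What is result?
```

Answer: 1

Derivation:
Trace (tracking result):
msg = 'user'  # -> msg = 'user'
result = msg.count('e')  # -> result = 1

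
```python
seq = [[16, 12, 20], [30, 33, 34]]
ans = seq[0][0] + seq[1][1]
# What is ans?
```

Trace (tracking ans):
seq = [[16, 12, 20], [30, 33, 34]]  # -> seq = [[16, 12, 20], [30, 33, 34]]
ans = seq[0][0] + seq[1][1]  # -> ans = 49

Answer: 49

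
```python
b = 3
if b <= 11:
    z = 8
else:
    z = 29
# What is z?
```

Trace (tracking z):
b = 3  # -> b = 3
if b <= 11:  # condition is True
    z = 8  # -> z = 8

Answer: 8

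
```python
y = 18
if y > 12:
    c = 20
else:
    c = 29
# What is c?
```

Answer: 20

Derivation:
Trace (tracking c):
y = 18  # -> y = 18
if y > 12:  # condition is True
    c = 20  # -> c = 20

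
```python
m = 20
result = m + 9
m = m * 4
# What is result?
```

Answer: 29

Derivation:
Trace (tracking result):
m = 20  # -> m = 20
result = m + 9  # -> result = 29
m = m * 4  # -> m = 80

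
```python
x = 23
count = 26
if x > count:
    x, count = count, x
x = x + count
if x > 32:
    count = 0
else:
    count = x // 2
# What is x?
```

Answer: 49

Derivation:
Trace (tracking x):
x = 23  # -> x = 23
count = 26  # -> count = 26
if x > count:  # condition is False
x = x + count  # -> x = 49
if x > 32:  # condition is True
    count = 0  # -> count = 0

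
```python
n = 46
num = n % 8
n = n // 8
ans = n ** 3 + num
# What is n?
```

Answer: 5

Derivation:
Trace (tracking n):
n = 46  # -> n = 46
num = n % 8  # -> num = 6
n = n // 8  # -> n = 5
ans = n ** 3 + num  # -> ans = 131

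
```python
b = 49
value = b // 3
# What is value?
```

Trace (tracking value):
b = 49  # -> b = 49
value = b // 3  # -> value = 16

Answer: 16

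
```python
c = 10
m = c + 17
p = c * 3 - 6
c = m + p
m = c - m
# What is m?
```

Trace (tracking m):
c = 10  # -> c = 10
m = c + 17  # -> m = 27
p = c * 3 - 6  # -> p = 24
c = m + p  # -> c = 51
m = c - m  # -> m = 24

Answer: 24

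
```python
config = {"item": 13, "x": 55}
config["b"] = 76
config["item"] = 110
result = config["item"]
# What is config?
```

Trace (tracking config):
config = {'item': 13, 'x': 55}  # -> config = {'item': 13, 'x': 55}
config['b'] = 76  # -> config = {'item': 13, 'x': 55, 'b': 76}
config['item'] = 110  # -> config = {'item': 110, 'x': 55, 'b': 76}
result = config['item']  # -> result = 110

Answer: {'item': 110, 'x': 55, 'b': 76}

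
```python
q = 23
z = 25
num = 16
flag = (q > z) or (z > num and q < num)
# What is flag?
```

Trace (tracking flag):
q = 23  # -> q = 23
z = 25  # -> z = 25
num = 16  # -> num = 16
flag = q > z or (z > num and q < num)  # -> flag = False

Answer: False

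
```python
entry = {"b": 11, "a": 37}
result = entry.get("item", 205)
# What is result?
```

Answer: 205

Derivation:
Trace (tracking result):
entry = {'b': 11, 'a': 37}  # -> entry = {'b': 11, 'a': 37}
result = entry.get('item', 205)  # -> result = 205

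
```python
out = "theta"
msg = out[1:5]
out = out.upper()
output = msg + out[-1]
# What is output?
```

Answer: 'hetaA'

Derivation:
Trace (tracking output):
out = 'theta'  # -> out = 'theta'
msg = out[1:5]  # -> msg = 'heta'
out = out.upper()  # -> out = 'THETA'
output = msg + out[-1]  # -> output = 'hetaA'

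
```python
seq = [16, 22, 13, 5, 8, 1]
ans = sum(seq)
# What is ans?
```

Trace (tracking ans):
seq = [16, 22, 13, 5, 8, 1]  # -> seq = [16, 22, 13, 5, 8, 1]
ans = sum(seq)  # -> ans = 65

Answer: 65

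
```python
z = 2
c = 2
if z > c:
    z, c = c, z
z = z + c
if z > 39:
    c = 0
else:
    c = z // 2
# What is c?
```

Answer: 2

Derivation:
Trace (tracking c):
z = 2  # -> z = 2
c = 2  # -> c = 2
if z > c:  # condition is False
z = z + c  # -> z = 4
if z > 39:  # condition is False
else:
    c = z // 2  # -> c = 2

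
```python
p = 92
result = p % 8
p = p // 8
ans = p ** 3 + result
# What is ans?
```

Trace (tracking ans):
p = 92  # -> p = 92
result = p % 8  # -> result = 4
p = p // 8  # -> p = 11
ans = p ** 3 + result  # -> ans = 1335

Answer: 1335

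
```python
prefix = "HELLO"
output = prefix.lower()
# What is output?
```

Trace (tracking output):
prefix = 'HELLO'  # -> prefix = 'HELLO'
output = prefix.lower()  # -> output = 'hello'

Answer: 'hello'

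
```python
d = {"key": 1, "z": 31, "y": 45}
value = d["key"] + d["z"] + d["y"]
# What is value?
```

Answer: 77

Derivation:
Trace (tracking value):
d = {'key': 1, 'z': 31, 'y': 45}  # -> d = {'key': 1, 'z': 31, 'y': 45}
value = d['key'] + d['z'] + d['y']  # -> value = 77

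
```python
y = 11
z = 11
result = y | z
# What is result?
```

Trace (tracking result):
y = 11  # -> y = 11
z = 11  # -> z = 11
result = y | z  # -> result = 11

Answer: 11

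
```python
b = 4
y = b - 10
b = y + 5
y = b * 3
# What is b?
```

Answer: -1

Derivation:
Trace (tracking b):
b = 4  # -> b = 4
y = b - 10  # -> y = -6
b = y + 5  # -> b = -1
y = b * 3  # -> y = -3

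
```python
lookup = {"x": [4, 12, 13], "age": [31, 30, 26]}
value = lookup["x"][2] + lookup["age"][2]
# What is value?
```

Answer: 39

Derivation:
Trace (tracking value):
lookup = {'x': [4, 12, 13], 'age': [31, 30, 26]}  # -> lookup = {'x': [4, 12, 13], 'age': [31, 30, 26]}
value = lookup['x'][2] + lookup['age'][2]  # -> value = 39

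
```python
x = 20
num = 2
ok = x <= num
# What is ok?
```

Answer: False

Derivation:
Trace (tracking ok):
x = 20  # -> x = 20
num = 2  # -> num = 2
ok = x <= num  # -> ok = False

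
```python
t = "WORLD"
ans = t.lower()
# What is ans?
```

Answer: 'world'

Derivation:
Trace (tracking ans):
t = 'WORLD'  # -> t = 'WORLD'
ans = t.lower()  # -> ans = 'world'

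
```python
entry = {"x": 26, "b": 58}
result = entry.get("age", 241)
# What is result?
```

Answer: 241

Derivation:
Trace (tracking result):
entry = {'x': 26, 'b': 58}  # -> entry = {'x': 26, 'b': 58}
result = entry.get('age', 241)  # -> result = 241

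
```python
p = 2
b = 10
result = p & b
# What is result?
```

Answer: 2

Derivation:
Trace (tracking result):
p = 2  # -> p = 2
b = 10  # -> b = 10
result = p & b  # -> result = 2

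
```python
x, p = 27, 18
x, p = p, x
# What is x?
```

Answer: 18

Derivation:
Trace (tracking x):
x, p = (27, 18)  # -> x = 27, p = 18
x, p = (p, x)  # -> x = 18, p = 27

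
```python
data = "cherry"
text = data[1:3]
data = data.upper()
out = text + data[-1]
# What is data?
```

Trace (tracking data):
data = 'cherry'  # -> data = 'cherry'
text = data[1:3]  # -> text = 'he'
data = data.upper()  # -> data = 'CHERRY'
out = text + data[-1]  # -> out = 'heY'

Answer: 'CHERRY'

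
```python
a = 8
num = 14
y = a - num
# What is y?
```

Answer: -6

Derivation:
Trace (tracking y):
a = 8  # -> a = 8
num = 14  # -> num = 14
y = a - num  # -> y = -6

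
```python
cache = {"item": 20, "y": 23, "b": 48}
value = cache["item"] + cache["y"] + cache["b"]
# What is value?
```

Trace (tracking value):
cache = {'item': 20, 'y': 23, 'b': 48}  # -> cache = {'item': 20, 'y': 23, 'b': 48}
value = cache['item'] + cache['y'] + cache['b']  # -> value = 91

Answer: 91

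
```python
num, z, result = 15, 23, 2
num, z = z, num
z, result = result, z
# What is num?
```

Answer: 23

Derivation:
Trace (tracking num):
num, z, result = (15, 23, 2)  # -> num = 15, z = 23, result = 2
num, z = (z, num)  # -> num = 23, z = 15
z, result = (result, z)  # -> z = 2, result = 15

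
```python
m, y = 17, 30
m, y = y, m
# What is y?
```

Answer: 17

Derivation:
Trace (tracking y):
m, y = (17, 30)  # -> m = 17, y = 30
m, y = (y, m)  # -> m = 30, y = 17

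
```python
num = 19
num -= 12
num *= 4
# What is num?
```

Answer: 28

Derivation:
Trace (tracking num):
num = 19  # -> num = 19
num -= 12  # -> num = 7
num *= 4  # -> num = 28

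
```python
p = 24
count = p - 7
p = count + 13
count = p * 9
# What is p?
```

Answer: 30

Derivation:
Trace (tracking p):
p = 24  # -> p = 24
count = p - 7  # -> count = 17
p = count + 13  # -> p = 30
count = p * 9  # -> count = 270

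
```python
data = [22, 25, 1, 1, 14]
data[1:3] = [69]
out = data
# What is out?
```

Answer: [22, 69, 1, 14]

Derivation:
Trace (tracking out):
data = [22, 25, 1, 1, 14]  # -> data = [22, 25, 1, 1, 14]
data[1:3] = [69]  # -> data = [22, 69, 1, 14]
out = data  # -> out = [22, 69, 1, 14]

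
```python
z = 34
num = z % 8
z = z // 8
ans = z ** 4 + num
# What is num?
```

Trace (tracking num):
z = 34  # -> z = 34
num = z % 8  # -> num = 2
z = z // 8  # -> z = 4
ans = z ** 4 + num  # -> ans = 258

Answer: 2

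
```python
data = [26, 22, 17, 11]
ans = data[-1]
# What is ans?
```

Trace (tracking ans):
data = [26, 22, 17, 11]  # -> data = [26, 22, 17, 11]
ans = data[-1]  # -> ans = 11

Answer: 11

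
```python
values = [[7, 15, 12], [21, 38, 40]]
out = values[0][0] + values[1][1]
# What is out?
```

Trace (tracking out):
values = [[7, 15, 12], [21, 38, 40]]  # -> values = [[7, 15, 12], [21, 38, 40]]
out = values[0][0] + values[1][1]  # -> out = 45

Answer: 45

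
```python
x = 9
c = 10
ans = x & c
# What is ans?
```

Answer: 8

Derivation:
Trace (tracking ans):
x = 9  # -> x = 9
c = 10  # -> c = 10
ans = x & c  # -> ans = 8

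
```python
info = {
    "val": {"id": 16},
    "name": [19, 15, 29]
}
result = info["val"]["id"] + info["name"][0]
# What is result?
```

Trace (tracking result):
info = {'val': {'id': 16}, 'name': [19, 15, 29]}  # -> info = {'val': {'id': 16}, 'name': [19, 15, 29]}
result = info['val']['id'] + info['name'][0]  # -> result = 35

Answer: 35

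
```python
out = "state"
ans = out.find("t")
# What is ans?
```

Trace (tracking ans):
out = 'state'  # -> out = 'state'
ans = out.find('t')  # -> ans = 1

Answer: 1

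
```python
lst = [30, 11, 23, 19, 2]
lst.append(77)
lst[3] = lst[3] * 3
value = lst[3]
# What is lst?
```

Trace (tracking lst):
lst = [30, 11, 23, 19, 2]  # -> lst = [30, 11, 23, 19, 2]
lst.append(77)  # -> lst = [30, 11, 23, 19, 2, 77]
lst[3] = lst[3] * 3  # -> lst = [30, 11, 23, 57, 2, 77]
value = lst[3]  # -> value = 57

Answer: [30, 11, 23, 57, 2, 77]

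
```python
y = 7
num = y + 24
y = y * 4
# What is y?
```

Trace (tracking y):
y = 7  # -> y = 7
num = y + 24  # -> num = 31
y = y * 4  # -> y = 28

Answer: 28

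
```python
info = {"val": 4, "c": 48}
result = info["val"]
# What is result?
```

Answer: 4

Derivation:
Trace (tracking result):
info = {'val': 4, 'c': 48}  # -> info = {'val': 4, 'c': 48}
result = info['val']  # -> result = 4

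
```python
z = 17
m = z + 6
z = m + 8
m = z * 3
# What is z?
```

Trace (tracking z):
z = 17  # -> z = 17
m = z + 6  # -> m = 23
z = m + 8  # -> z = 31
m = z * 3  # -> m = 93

Answer: 31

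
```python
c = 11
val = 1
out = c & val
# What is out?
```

Trace (tracking out):
c = 11  # -> c = 11
val = 1  # -> val = 1
out = c & val  # -> out = 1

Answer: 1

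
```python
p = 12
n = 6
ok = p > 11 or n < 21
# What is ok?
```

Answer: True

Derivation:
Trace (tracking ok):
p = 12  # -> p = 12
n = 6  # -> n = 6
ok = p > 11 or n < 21  # -> ok = True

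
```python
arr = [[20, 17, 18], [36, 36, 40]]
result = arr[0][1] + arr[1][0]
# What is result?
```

Trace (tracking result):
arr = [[20, 17, 18], [36, 36, 40]]  # -> arr = [[20, 17, 18], [36, 36, 40]]
result = arr[0][1] + arr[1][0]  # -> result = 53

Answer: 53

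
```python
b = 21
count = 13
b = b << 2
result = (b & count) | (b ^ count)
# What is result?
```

Answer: 93

Derivation:
Trace (tracking result):
b = 21  # -> b = 21
count = 13  # -> count = 13
b = b << 2  # -> b = 84
result = b & count | b ^ count  # -> result = 93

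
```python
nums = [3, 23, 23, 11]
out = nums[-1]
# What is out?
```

Answer: 11

Derivation:
Trace (tracking out):
nums = [3, 23, 23, 11]  # -> nums = [3, 23, 23, 11]
out = nums[-1]  # -> out = 11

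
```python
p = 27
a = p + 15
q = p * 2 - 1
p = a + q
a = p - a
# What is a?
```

Trace (tracking a):
p = 27  # -> p = 27
a = p + 15  # -> a = 42
q = p * 2 - 1  # -> q = 53
p = a + q  # -> p = 95
a = p - a  # -> a = 53

Answer: 53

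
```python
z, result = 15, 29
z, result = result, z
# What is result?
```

Answer: 15

Derivation:
Trace (tracking result):
z, result = (15, 29)  # -> z = 15, result = 29
z, result = (result, z)  # -> z = 29, result = 15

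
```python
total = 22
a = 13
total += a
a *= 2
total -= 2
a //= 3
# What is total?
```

Answer: 33

Derivation:
Trace (tracking total):
total = 22  # -> total = 22
a = 13  # -> a = 13
total += a  # -> total = 35
a *= 2  # -> a = 26
total -= 2  # -> total = 33
a //= 3  # -> a = 8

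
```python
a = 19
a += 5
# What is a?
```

Answer: 24

Derivation:
Trace (tracking a):
a = 19  # -> a = 19
a += 5  # -> a = 24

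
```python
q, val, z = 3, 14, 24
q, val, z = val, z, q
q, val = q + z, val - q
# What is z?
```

Answer: 3

Derivation:
Trace (tracking z):
q, val, z = (3, 14, 24)  # -> q = 3, val = 14, z = 24
q, val, z = (val, z, q)  # -> q = 14, val = 24, z = 3
q, val = (q + z, val - q)  # -> q = 17, val = 10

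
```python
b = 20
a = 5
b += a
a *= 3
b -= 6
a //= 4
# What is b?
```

Trace (tracking b):
b = 20  # -> b = 20
a = 5  # -> a = 5
b += a  # -> b = 25
a *= 3  # -> a = 15
b -= 6  # -> b = 19
a //= 4  # -> a = 3

Answer: 19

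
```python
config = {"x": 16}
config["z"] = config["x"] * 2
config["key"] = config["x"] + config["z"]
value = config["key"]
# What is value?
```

Trace (tracking value):
config = {'x': 16}  # -> config = {'x': 16}
config['z'] = config['x'] * 2  # -> config = {'x': 16, 'z': 32}
config['key'] = config['x'] + config['z']  # -> config = {'x': 16, 'z': 32, 'key': 48}
value = config['key']  # -> value = 48

Answer: 48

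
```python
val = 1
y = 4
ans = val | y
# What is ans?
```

Answer: 5

Derivation:
Trace (tracking ans):
val = 1  # -> val = 1
y = 4  # -> y = 4
ans = val | y  # -> ans = 5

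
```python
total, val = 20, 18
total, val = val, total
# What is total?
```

Trace (tracking total):
total, val = (20, 18)  # -> total = 20, val = 18
total, val = (val, total)  # -> total = 18, val = 20

Answer: 18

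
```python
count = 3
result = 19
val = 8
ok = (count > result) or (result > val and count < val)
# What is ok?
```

Answer: True

Derivation:
Trace (tracking ok):
count = 3  # -> count = 3
result = 19  # -> result = 19
val = 8  # -> val = 8
ok = count > result or (result > val and count < val)  # -> ok = True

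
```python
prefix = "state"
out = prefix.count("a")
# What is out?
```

Answer: 1

Derivation:
Trace (tracking out):
prefix = 'state'  # -> prefix = 'state'
out = prefix.count('a')  # -> out = 1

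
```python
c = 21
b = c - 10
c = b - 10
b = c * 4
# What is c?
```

Trace (tracking c):
c = 21  # -> c = 21
b = c - 10  # -> b = 11
c = b - 10  # -> c = 1
b = c * 4  # -> b = 4

Answer: 1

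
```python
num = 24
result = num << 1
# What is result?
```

Trace (tracking result):
num = 24  # -> num = 24
result = num << 1  # -> result = 48

Answer: 48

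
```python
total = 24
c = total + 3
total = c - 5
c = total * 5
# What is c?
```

Trace (tracking c):
total = 24  # -> total = 24
c = total + 3  # -> c = 27
total = c - 5  # -> total = 22
c = total * 5  # -> c = 110

Answer: 110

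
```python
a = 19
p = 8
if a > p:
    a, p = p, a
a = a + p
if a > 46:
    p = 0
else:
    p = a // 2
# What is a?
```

Trace (tracking a):
a = 19  # -> a = 19
p = 8  # -> p = 8
if a > p:  # condition is True
    a, p = (p, a)  # -> a = 8, p = 19
a = a + p  # -> a = 27
if a > 46:  # condition is False
else:
    p = a // 2  # -> p = 13

Answer: 27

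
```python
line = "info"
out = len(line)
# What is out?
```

Trace (tracking out):
line = 'info'  # -> line = 'info'
out = len(line)  # -> out = 4

Answer: 4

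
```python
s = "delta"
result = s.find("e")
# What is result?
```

Trace (tracking result):
s = 'delta'  # -> s = 'delta'
result = s.find('e')  # -> result = 1

Answer: 1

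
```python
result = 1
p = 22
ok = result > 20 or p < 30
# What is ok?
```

Answer: True

Derivation:
Trace (tracking ok):
result = 1  # -> result = 1
p = 22  # -> p = 22
ok = result > 20 or p < 30  # -> ok = True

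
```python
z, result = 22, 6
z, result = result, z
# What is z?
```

Answer: 6

Derivation:
Trace (tracking z):
z, result = (22, 6)  # -> z = 22, result = 6
z, result = (result, z)  # -> z = 6, result = 22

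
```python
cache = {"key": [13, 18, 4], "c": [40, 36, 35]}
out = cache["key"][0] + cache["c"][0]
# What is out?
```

Trace (tracking out):
cache = {'key': [13, 18, 4], 'c': [40, 36, 35]}  # -> cache = {'key': [13, 18, 4], 'c': [40, 36, 35]}
out = cache['key'][0] + cache['c'][0]  # -> out = 53

Answer: 53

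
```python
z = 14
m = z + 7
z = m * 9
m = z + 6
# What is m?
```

Answer: 195

Derivation:
Trace (tracking m):
z = 14  # -> z = 14
m = z + 7  # -> m = 21
z = m * 9  # -> z = 189
m = z + 6  # -> m = 195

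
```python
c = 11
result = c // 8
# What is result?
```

Answer: 1

Derivation:
Trace (tracking result):
c = 11  # -> c = 11
result = c // 8  # -> result = 1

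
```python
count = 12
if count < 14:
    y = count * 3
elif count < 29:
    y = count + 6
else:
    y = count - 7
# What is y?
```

Trace (tracking y):
count = 12  # -> count = 12
if count < 14:  # condition is True
    y = count * 3  # -> y = 36

Answer: 36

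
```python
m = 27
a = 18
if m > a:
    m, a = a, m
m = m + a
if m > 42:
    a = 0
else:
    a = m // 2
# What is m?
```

Trace (tracking m):
m = 27  # -> m = 27
a = 18  # -> a = 18
if m > a:  # condition is True
    m, a = (a, m)  # -> m = 18, a = 27
m = m + a  # -> m = 45
if m > 42:  # condition is True
    a = 0  # -> a = 0

Answer: 45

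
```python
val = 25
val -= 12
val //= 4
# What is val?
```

Answer: 3

Derivation:
Trace (tracking val):
val = 25  # -> val = 25
val -= 12  # -> val = 13
val //= 4  # -> val = 3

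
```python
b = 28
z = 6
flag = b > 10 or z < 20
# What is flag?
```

Trace (tracking flag):
b = 28  # -> b = 28
z = 6  # -> z = 6
flag = b > 10 or z < 20  # -> flag = True

Answer: True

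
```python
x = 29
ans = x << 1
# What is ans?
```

Trace (tracking ans):
x = 29  # -> x = 29
ans = x << 1  # -> ans = 58

Answer: 58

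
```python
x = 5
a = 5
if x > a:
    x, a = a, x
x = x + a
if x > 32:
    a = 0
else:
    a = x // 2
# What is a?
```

Trace (tracking a):
x = 5  # -> x = 5
a = 5  # -> a = 5
if x > a:  # condition is False
x = x + a  # -> x = 10
if x > 32:  # condition is False
else:
    a = x // 2  # -> a = 5

Answer: 5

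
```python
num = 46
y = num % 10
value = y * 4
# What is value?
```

Answer: 24

Derivation:
Trace (tracking value):
num = 46  # -> num = 46
y = num % 10  # -> y = 6
value = y * 4  # -> value = 24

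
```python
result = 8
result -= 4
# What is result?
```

Answer: 4

Derivation:
Trace (tracking result):
result = 8  # -> result = 8
result -= 4  # -> result = 4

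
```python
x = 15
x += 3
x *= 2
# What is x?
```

Answer: 36

Derivation:
Trace (tracking x):
x = 15  # -> x = 15
x += 3  # -> x = 18
x *= 2  # -> x = 36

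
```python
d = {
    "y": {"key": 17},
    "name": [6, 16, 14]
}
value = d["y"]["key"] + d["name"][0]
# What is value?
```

Answer: 23

Derivation:
Trace (tracking value):
d = {'y': {'key': 17}, 'name': [6, 16, 14]}  # -> d = {'y': {'key': 17}, 'name': [6, 16, 14]}
value = d['y']['key'] + d['name'][0]  # -> value = 23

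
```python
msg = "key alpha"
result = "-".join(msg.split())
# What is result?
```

Answer: 'key-alpha'

Derivation:
Trace (tracking result):
msg = 'key alpha'  # -> msg = 'key alpha'
result = '-'.join(msg.split())  # -> result = 'key-alpha'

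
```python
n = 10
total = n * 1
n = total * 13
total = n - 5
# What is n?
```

Answer: 130

Derivation:
Trace (tracking n):
n = 10  # -> n = 10
total = n * 1  # -> total = 10
n = total * 13  # -> n = 130
total = n - 5  # -> total = 125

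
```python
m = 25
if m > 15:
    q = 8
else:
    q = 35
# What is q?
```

Trace (tracking q):
m = 25  # -> m = 25
if m > 15:  # condition is True
    q = 8  # -> q = 8

Answer: 8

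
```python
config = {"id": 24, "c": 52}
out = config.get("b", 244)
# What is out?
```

Answer: 244

Derivation:
Trace (tracking out):
config = {'id': 24, 'c': 52}  # -> config = {'id': 24, 'c': 52}
out = config.get('b', 244)  # -> out = 244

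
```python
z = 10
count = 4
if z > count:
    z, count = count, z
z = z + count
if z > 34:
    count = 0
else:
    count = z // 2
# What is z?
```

Answer: 14

Derivation:
Trace (tracking z):
z = 10  # -> z = 10
count = 4  # -> count = 4
if z > count:  # condition is True
    z, count = (count, z)  # -> z = 4, count = 10
z = z + count  # -> z = 14
if z > 34:  # condition is False
else:
    count = z // 2  # -> count = 7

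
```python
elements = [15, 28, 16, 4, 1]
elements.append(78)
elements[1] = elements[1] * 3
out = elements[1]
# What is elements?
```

Answer: [15, 84, 16, 4, 1, 78]

Derivation:
Trace (tracking elements):
elements = [15, 28, 16, 4, 1]  # -> elements = [15, 28, 16, 4, 1]
elements.append(78)  # -> elements = [15, 28, 16, 4, 1, 78]
elements[1] = elements[1] * 3  # -> elements = [15, 84, 16, 4, 1, 78]
out = elements[1]  # -> out = 84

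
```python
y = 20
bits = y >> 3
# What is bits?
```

Answer: 2

Derivation:
Trace (tracking bits):
y = 20  # -> y = 20
bits = y >> 3  # -> bits = 2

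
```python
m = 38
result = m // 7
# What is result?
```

Trace (tracking result):
m = 38  # -> m = 38
result = m // 7  # -> result = 5

Answer: 5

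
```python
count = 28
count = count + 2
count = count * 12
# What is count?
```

Trace (tracking count):
count = 28  # -> count = 28
count = count + 2  # -> count = 30
count = count * 12  # -> count = 360

Answer: 360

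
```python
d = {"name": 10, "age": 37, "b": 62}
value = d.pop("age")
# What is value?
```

Trace (tracking value):
d = {'name': 10, 'age': 37, 'b': 62}  # -> d = {'name': 10, 'age': 37, 'b': 62}
value = d.pop('age')  # -> value = 37

Answer: 37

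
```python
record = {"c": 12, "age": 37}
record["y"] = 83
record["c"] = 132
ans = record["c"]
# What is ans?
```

Trace (tracking ans):
record = {'c': 12, 'age': 37}  # -> record = {'c': 12, 'age': 37}
record['y'] = 83  # -> record = {'c': 12, 'age': 37, 'y': 83}
record['c'] = 132  # -> record = {'c': 132, 'age': 37, 'y': 83}
ans = record['c']  # -> ans = 132

Answer: 132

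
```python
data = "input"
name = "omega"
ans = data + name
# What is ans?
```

Answer: 'inputomega'

Derivation:
Trace (tracking ans):
data = 'input'  # -> data = 'input'
name = 'omega'  # -> name = 'omega'
ans = data + name  # -> ans = 'inputomega'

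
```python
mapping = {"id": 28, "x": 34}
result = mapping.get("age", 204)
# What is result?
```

Answer: 204

Derivation:
Trace (tracking result):
mapping = {'id': 28, 'x': 34}  # -> mapping = {'id': 28, 'x': 34}
result = mapping.get('age', 204)  # -> result = 204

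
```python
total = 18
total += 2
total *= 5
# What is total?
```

Trace (tracking total):
total = 18  # -> total = 18
total += 2  # -> total = 20
total *= 5  # -> total = 100

Answer: 100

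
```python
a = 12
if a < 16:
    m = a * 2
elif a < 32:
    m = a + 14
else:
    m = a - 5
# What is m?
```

Answer: 24

Derivation:
Trace (tracking m):
a = 12  # -> a = 12
if a < 16:  # condition is True
    m = a * 2  # -> m = 24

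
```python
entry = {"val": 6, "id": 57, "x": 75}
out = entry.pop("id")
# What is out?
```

Answer: 57

Derivation:
Trace (tracking out):
entry = {'val': 6, 'id': 57, 'x': 75}  # -> entry = {'val': 6, 'id': 57, 'x': 75}
out = entry.pop('id')  # -> out = 57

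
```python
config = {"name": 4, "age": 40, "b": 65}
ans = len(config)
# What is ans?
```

Trace (tracking ans):
config = {'name': 4, 'age': 40, 'b': 65}  # -> config = {'name': 4, 'age': 40, 'b': 65}
ans = len(config)  # -> ans = 3

Answer: 3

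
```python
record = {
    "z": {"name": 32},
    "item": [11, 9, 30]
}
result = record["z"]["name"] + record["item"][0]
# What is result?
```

Answer: 43

Derivation:
Trace (tracking result):
record = {'z': {'name': 32}, 'item': [11, 9, 30]}  # -> record = {'z': {'name': 32}, 'item': [11, 9, 30]}
result = record['z']['name'] + record['item'][0]  # -> result = 43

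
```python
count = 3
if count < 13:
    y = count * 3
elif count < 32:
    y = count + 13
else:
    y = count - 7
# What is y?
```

Trace (tracking y):
count = 3  # -> count = 3
if count < 13:  # condition is True
    y = count * 3  # -> y = 9

Answer: 9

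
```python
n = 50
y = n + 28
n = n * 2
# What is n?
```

Answer: 100

Derivation:
Trace (tracking n):
n = 50  # -> n = 50
y = n + 28  # -> y = 78
n = n * 2  # -> n = 100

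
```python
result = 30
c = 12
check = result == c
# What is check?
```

Trace (tracking check):
result = 30  # -> result = 30
c = 12  # -> c = 12
check = result == c  # -> check = False

Answer: False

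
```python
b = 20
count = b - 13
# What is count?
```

Answer: 7

Derivation:
Trace (tracking count):
b = 20  # -> b = 20
count = b - 13  # -> count = 7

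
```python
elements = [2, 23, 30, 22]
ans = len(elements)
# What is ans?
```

Trace (tracking ans):
elements = [2, 23, 30, 22]  # -> elements = [2, 23, 30, 22]
ans = len(elements)  # -> ans = 4

Answer: 4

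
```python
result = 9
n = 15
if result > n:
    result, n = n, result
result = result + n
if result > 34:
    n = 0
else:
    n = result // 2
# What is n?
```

Answer: 12

Derivation:
Trace (tracking n):
result = 9  # -> result = 9
n = 15  # -> n = 15
if result > n:  # condition is False
result = result + n  # -> result = 24
if result > 34:  # condition is False
else:
    n = result // 2  # -> n = 12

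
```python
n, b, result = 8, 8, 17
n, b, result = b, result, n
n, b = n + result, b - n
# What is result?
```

Answer: 8

Derivation:
Trace (tracking result):
n, b, result = (8, 8, 17)  # -> n = 8, b = 8, result = 17
n, b, result = (b, result, n)  # -> n = 8, b = 17, result = 8
n, b = (n + result, b - n)  # -> n = 16, b = 9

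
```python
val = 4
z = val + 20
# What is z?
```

Answer: 24

Derivation:
Trace (tracking z):
val = 4  # -> val = 4
z = val + 20  # -> z = 24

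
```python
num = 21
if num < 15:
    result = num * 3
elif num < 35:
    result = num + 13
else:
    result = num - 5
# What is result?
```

Trace (tracking result):
num = 21  # -> num = 21
if num < 15:  # condition is False
elif num < 35:  # condition is True
    result = num + 13  # -> result = 34

Answer: 34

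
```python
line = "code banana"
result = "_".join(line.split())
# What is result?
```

Trace (tracking result):
line = 'code banana'  # -> line = 'code banana'
result = '_'.join(line.split())  # -> result = 'code_banana'

Answer: 'code_banana'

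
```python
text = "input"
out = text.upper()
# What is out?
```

Trace (tracking out):
text = 'input'  # -> text = 'input'
out = text.upper()  # -> out = 'INPUT'

Answer: 'INPUT'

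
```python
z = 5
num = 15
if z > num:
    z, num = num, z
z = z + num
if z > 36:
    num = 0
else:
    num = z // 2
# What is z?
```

Answer: 20

Derivation:
Trace (tracking z):
z = 5  # -> z = 5
num = 15  # -> num = 15
if z > num:  # condition is False
z = z + num  # -> z = 20
if z > 36:  # condition is False
else:
    num = z // 2  # -> num = 10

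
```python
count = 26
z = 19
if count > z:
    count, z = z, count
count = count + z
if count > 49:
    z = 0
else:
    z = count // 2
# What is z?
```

Trace (tracking z):
count = 26  # -> count = 26
z = 19  # -> z = 19
if count > z:  # condition is True
    count, z = (z, count)  # -> count = 19, z = 26
count = count + z  # -> count = 45
if count > 49:  # condition is False
else:
    z = count // 2  # -> z = 22

Answer: 22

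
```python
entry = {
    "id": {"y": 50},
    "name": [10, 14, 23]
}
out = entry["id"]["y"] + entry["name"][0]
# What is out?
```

Trace (tracking out):
entry = {'id': {'y': 50}, 'name': [10, 14, 23]}  # -> entry = {'id': {'y': 50}, 'name': [10, 14, 23]}
out = entry['id']['y'] + entry['name'][0]  # -> out = 60

Answer: 60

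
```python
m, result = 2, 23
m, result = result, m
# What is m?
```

Trace (tracking m):
m, result = (2, 23)  # -> m = 2, result = 23
m, result = (result, m)  # -> m = 23, result = 2

Answer: 23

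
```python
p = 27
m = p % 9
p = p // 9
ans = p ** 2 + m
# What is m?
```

Trace (tracking m):
p = 27  # -> p = 27
m = p % 9  # -> m = 0
p = p // 9  # -> p = 3
ans = p ** 2 + m  # -> ans = 9

Answer: 0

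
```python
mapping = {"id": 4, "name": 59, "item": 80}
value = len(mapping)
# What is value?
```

Answer: 3

Derivation:
Trace (tracking value):
mapping = {'id': 4, 'name': 59, 'item': 80}  # -> mapping = {'id': 4, 'name': 59, 'item': 80}
value = len(mapping)  # -> value = 3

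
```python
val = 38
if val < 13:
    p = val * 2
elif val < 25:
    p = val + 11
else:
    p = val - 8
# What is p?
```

Answer: 30

Derivation:
Trace (tracking p):
val = 38  # -> val = 38
if val < 13:  # condition is False
elif val < 25:  # condition is False
else:
    p = val - 8  # -> p = 30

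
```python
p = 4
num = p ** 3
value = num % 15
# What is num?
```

Answer: 64

Derivation:
Trace (tracking num):
p = 4  # -> p = 4
num = p ** 3  # -> num = 64
value = num % 15  # -> value = 4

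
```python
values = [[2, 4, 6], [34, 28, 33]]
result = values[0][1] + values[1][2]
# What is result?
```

Answer: 37

Derivation:
Trace (tracking result):
values = [[2, 4, 6], [34, 28, 33]]  # -> values = [[2, 4, 6], [34, 28, 33]]
result = values[0][1] + values[1][2]  # -> result = 37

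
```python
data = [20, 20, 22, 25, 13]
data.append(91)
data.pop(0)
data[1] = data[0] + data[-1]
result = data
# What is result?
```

Answer: [20, 111, 25, 13, 91]

Derivation:
Trace (tracking result):
data = [20, 20, 22, 25, 13]  # -> data = [20, 20, 22, 25, 13]
data.append(91)  # -> data = [20, 20, 22, 25, 13, 91]
data.pop(0)  # -> data = [20, 22, 25, 13, 91]
data[1] = data[0] + data[-1]  # -> data = [20, 111, 25, 13, 91]
result = data  # -> result = [20, 111, 25, 13, 91]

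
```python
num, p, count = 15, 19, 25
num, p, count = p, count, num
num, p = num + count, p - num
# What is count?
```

Trace (tracking count):
num, p, count = (15, 19, 25)  # -> num = 15, p = 19, count = 25
num, p, count = (p, count, num)  # -> num = 19, p = 25, count = 15
num, p = (num + count, p - num)  # -> num = 34, p = 6

Answer: 15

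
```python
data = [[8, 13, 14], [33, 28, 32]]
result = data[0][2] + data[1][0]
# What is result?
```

Answer: 47

Derivation:
Trace (tracking result):
data = [[8, 13, 14], [33, 28, 32]]  # -> data = [[8, 13, 14], [33, 28, 32]]
result = data[0][2] + data[1][0]  # -> result = 47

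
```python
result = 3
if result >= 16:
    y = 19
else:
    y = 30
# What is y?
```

Trace (tracking y):
result = 3  # -> result = 3
if result >= 16:  # condition is False
else:
    y = 30  # -> y = 30

Answer: 30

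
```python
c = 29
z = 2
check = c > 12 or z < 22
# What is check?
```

Answer: True

Derivation:
Trace (tracking check):
c = 29  # -> c = 29
z = 2  # -> z = 2
check = c > 12 or z < 22  # -> check = True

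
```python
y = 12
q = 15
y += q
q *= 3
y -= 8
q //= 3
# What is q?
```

Answer: 15

Derivation:
Trace (tracking q):
y = 12  # -> y = 12
q = 15  # -> q = 15
y += q  # -> y = 27
q *= 3  # -> q = 45
y -= 8  # -> y = 19
q //= 3  # -> q = 15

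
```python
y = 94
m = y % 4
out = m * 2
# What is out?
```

Answer: 4

Derivation:
Trace (tracking out):
y = 94  # -> y = 94
m = y % 4  # -> m = 2
out = m * 2  # -> out = 4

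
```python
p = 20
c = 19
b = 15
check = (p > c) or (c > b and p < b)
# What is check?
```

Answer: True

Derivation:
Trace (tracking check):
p = 20  # -> p = 20
c = 19  # -> c = 19
b = 15  # -> b = 15
check = p > c or (c > b and p < b)  # -> check = True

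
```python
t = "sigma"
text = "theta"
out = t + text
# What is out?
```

Trace (tracking out):
t = 'sigma'  # -> t = 'sigma'
text = 'theta'  # -> text = 'theta'
out = t + text  # -> out = 'sigmatheta'

Answer: 'sigmatheta'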